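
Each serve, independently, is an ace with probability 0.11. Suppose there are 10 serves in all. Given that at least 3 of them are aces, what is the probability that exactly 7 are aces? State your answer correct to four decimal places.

0.0002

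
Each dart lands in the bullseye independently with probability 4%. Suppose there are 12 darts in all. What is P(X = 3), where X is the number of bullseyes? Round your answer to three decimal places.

X ~ Binomial(n=12, p=0.04).
P(X=3) = C(12,3) · p^3 · (1−p)^9
= 220 · 6.4e-05 · 0.69253 = 0.00975

0.010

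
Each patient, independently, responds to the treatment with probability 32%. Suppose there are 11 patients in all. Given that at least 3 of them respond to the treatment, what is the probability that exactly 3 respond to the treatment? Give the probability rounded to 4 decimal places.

X ~ Binomial(11, 0.32). Want P(X=3 | X≥3) = P(X=3) / P(X≥3).
P(X=3) = C(11,3)·0.32^3·0.68^8 = 0.247175
P(X≥3) = 1 − 0.014375 − 0.074410 − 0.175083 = 0.736133
Ratio = 0.247175 / 0.736133 = 0.335776

0.3358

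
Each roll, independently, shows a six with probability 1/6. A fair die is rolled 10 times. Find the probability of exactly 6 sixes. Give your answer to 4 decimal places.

0.0022

X ~ Binomial(n=10, p=0.166667).
P(X=6) = C(10,6) · p^6 · (1−p)^4
= 210 · 2.1433e-05 · 0.48225 = 0.002171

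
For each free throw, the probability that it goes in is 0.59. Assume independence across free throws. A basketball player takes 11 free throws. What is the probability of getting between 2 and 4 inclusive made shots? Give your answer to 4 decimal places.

0.1112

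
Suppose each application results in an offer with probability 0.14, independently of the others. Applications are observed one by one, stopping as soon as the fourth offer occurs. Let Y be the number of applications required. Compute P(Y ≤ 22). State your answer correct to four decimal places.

0.3717

Finishing within 22 applications ⇔ at least 4 successes in the first 22. With X ~ Binomial(22, 0.14), P(Y ≤ 22) = 1 − P(X ≤ 3).
  k=0: C(22,0)·0.14^0·0.86^22 = 0.036221
  k=1: C(22,1)·0.14^1·0.86^21 = 0.129723
  k=2: C(22,2)·0.14^2·0.86^20 = 0.221736
  k=3: C(22,3)·0.14^3·0.86^19 = 0.240644
1 − 0.628325 = 0.371675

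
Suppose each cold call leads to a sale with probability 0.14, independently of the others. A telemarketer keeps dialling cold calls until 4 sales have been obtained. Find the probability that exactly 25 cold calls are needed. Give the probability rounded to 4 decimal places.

0.0327

Y = trial on which the fourth success occurs; negative binomial, r=4, p=0.14.
P(Y=25) = C(24,3) · p^4 · (1−p)^21
= 2024 · 0.00038416 · 0.042118 = 0.032748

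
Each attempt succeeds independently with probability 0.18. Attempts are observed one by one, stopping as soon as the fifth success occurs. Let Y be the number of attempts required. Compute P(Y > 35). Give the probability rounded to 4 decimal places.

0.2196

Needing more than 35 attempts ⇔ fewer than 5 successes in the first 35. With X ~ Binomial(35, 0.18), P(Y > 35) = P(X ≤ 4).
  k=0: C(35,0)·0.18^0·0.82^35 = 0.000963
  k=1: C(35,1)·0.18^1·0.82^34 = 0.007396
  k=2: C(35,2)·0.18^2·0.82^33 = 0.027601
  k=3: C(35,3)·0.18^3·0.82^32 = 0.066645
  k=4: C(35,4)·0.18^4·0.82^31 = 0.117036
P(X ≤ 4) = 0.219641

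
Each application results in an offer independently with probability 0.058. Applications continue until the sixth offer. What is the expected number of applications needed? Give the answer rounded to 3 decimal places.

103.448

Y = total applications until the sixth success; negative binomial with r=6, p=0.058.
E[Y] = r / p = 6 / 0.058 = 103.44828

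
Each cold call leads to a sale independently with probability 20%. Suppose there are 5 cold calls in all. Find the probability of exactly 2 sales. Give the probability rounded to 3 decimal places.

0.205

X ~ Binomial(n=5, p=0.20).
P(X=2) = C(5,2) · p^2 · (1−p)^3
= 10 · 0.04 · 0.512 = 0.20480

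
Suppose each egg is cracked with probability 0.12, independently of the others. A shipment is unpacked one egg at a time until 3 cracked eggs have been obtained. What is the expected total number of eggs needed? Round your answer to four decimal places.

25.0000

Y = total eggs until the third success; negative binomial with r=3, p=0.12.
E[Y] = r / p = 3 / 0.12 = 25.000000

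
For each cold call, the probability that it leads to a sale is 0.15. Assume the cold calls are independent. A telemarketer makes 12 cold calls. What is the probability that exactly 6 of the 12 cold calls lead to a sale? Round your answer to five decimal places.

0.00397

X ~ Binomial(n=12, p=0.15).
P(X=6) = C(12,6) · p^6 · (1−p)^6
= 924 · 1.1391e-05 · 0.37715 = 0.0039695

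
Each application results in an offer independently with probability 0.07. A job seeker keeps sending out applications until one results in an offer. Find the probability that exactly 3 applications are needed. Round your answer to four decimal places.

Geometric (trials to first success), p = 0.07.
P(Y = 3) = (1−p)^2 · p = 0.8649 · 0.07 = 0.060543

0.0605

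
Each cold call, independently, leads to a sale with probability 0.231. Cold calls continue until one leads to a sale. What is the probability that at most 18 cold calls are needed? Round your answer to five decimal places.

Y = number of cold calls to the first success; geometric, p = 0.231.
P(Y ≤ 18) = 1 − (1−p)^18 = 1 − 0.0088445 = 0.9911555

0.99116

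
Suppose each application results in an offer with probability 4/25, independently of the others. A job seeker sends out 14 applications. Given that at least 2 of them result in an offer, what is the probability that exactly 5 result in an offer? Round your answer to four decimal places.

0.0642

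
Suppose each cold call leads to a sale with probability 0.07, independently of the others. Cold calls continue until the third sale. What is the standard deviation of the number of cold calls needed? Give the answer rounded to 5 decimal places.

23.86185

Y = total cold calls until the third success; negative binomial with r=3, p=0.07.
SD(Y) = √[r(1−p)/p²] = √(569.3877551) = 23.8618473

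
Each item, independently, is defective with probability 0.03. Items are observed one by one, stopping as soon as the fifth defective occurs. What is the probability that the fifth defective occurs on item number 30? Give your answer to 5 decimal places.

0.00027

Y = trial on which the fifth success occurs; negative binomial, r=5, p=0.03.
P(Y=30) = C(29,4) · p^5 · (1−p)^25
= 23751 · 2.43e-08 · 0.46697 = 0.0002695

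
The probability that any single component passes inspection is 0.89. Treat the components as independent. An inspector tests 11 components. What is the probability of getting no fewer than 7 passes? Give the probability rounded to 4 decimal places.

0.9958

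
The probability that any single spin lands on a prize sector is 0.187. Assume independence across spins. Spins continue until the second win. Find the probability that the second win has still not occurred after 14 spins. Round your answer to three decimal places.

0.233

Needing more than 14 spins ⇔ fewer than 2 successes in the first 14. With X ~ Binomial(14, 0.187), P(Y > 14) = P(X ≤ 1).
  k=0: C(14,0)·0.187^0·0.813^14 = 0.05511
  k=1: C(14,1)·0.187^1·0.813^13 = 0.17748
P(X ≤ 1) = 0.23259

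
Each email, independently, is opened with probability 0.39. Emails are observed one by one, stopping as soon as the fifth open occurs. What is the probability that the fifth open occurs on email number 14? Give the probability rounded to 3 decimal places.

Y = trial on which the fifth success occurs; negative binomial, r=5, p=0.39.
P(Y=14) = C(13,4) · p^5 · (1−p)^9
= 715 · 0.0090224 · 0.011694 = 0.07544

0.075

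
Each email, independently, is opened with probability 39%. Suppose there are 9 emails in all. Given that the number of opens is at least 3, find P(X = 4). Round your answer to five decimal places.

X ~ Binomial(9, 0.39). Want P(X=4 | X≥3) = P(X=4) / P(X≥3).
P(X=4) = C(9,4)·0.39^4·0.61^5 = 0.2461944
P(X≥3) = 1 − 0.0116941 − 0.0672893 − 0.1720840 = 0.7489326
Ratio = 0.2461944 / 0.7489326 = 0.3287270

0.32873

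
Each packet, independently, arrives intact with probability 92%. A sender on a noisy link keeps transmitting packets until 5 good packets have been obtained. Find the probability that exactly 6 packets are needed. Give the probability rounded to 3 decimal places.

Y = trial on which the fifth success occurs; negative binomial, r=5, p=0.92.
P(Y=6) = C(5,4) · p^5 · (1−p)^1
= 5 · 0.65908 · 0.08 = 0.26363

0.264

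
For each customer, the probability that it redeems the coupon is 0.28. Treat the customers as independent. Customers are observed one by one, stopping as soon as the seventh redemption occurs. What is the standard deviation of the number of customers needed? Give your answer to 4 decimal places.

8.0178

Y = total customers until the seventh success; negative binomial with r=7, p=0.28.
SD(Y) = √[r(1−p)/p²] = √(64.285714) = 8.017837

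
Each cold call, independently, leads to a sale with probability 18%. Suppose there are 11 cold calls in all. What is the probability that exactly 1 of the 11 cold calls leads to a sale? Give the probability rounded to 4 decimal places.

0.2721

X ~ Binomial(n=11, p=0.18).
P(X=1) = C(11,1) · p^1 · (1−p)^10
= 11 · 0.18 · 0.13745 = 0.272147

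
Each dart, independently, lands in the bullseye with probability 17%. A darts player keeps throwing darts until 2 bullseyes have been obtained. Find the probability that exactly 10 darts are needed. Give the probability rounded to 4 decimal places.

Y = trial on which the second success occurs; negative binomial, r=2, p=0.17.
P(Y=10) = C(9,1) · p^2 · (1−p)^8
= 9 · 0.0289 · 0.22523 = 0.058582

0.0586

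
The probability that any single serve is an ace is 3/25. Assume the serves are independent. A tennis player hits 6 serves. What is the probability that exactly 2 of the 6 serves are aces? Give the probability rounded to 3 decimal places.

X ~ Binomial(n=6, p=0.12).
P(X=2) = C(6,2) · p^2 · (1−p)^4
= 15 · 0.0144 · 0.5997 = 0.12953

0.130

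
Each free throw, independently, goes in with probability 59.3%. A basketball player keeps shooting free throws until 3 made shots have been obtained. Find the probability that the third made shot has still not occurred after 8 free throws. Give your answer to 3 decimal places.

Needing more than 8 free throws ⇔ fewer than 3 successes in the first 8. With X ~ Binomial(8, 0.593), P(Y > 8) = P(X ≤ 2).
  k=0: C(8,0)·0.593^0·0.407^8 = 0.00075
  k=1: C(8,1)·0.593^1·0.407^7 = 0.00878
  k=2: C(8,2)·0.593^2·0.407^6 = 0.04475
P(X ≤ 2) = 0.05428

0.054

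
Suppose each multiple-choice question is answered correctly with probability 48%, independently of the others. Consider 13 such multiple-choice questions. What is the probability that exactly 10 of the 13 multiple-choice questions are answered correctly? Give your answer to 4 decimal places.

0.0261

X ~ Binomial(n=13, p=0.48).
P(X=10) = C(13,10) · p^10 · (1−p)^3
= 286 · 0.00064925 · 0.14061 = 0.026109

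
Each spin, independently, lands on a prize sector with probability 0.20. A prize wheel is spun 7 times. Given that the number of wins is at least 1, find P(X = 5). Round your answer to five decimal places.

X ~ Binomial(7, 0.20). Want P(X=5 | X≥1) = P(X=5) / P(X≥1).
P(X=5) = C(7,5)·0.20^5·0.80^2 = 0.0043008
P(X≥1) = 1 − 0.2097152 = 0.7902848
Ratio = 0.0043008 / 0.7902848 = 0.0054421

0.00544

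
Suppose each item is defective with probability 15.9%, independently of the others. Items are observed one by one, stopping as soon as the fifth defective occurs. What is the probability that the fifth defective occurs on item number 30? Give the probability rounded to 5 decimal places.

0.03181

Y = trial on which the fifth success occurs; negative binomial, r=5, p=0.159.
P(Y=30) = C(29,4) · p^5 · (1−p)^25
= 23751 · 0.00010162 · 0.01318 = 0.0318103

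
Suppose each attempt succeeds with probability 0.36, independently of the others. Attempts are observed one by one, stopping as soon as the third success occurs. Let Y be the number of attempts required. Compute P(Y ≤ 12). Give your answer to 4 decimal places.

Finishing within 12 attempts ⇔ at least 3 successes in the first 12. With X ~ Binomial(12, 0.36), P(Y ≤ 12) = 1 − P(X ≤ 2).
  k=0: C(12,0)·0.36^0·0.64^12 = 0.004722
  k=1: C(12,1)·0.36^1·0.64^11 = 0.031876
  k=2: C(12,2)·0.36^2·0.64^10 = 0.098616
1 − 0.135215 = 0.864785

0.8648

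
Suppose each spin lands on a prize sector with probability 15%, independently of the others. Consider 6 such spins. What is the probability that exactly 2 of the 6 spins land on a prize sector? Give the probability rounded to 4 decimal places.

0.1762

X ~ Binomial(n=6, p=0.15).
P(X=2) = C(6,2) · p^2 · (1−p)^4
= 15 · 0.0225 · 0.52201 = 0.176177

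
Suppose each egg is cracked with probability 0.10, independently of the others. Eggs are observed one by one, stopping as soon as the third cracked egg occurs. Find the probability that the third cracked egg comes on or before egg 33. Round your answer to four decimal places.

0.6543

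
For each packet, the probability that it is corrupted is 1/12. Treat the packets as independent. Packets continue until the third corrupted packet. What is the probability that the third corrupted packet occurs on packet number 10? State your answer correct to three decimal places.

0.011

Y = trial on which the third success occurs; negative binomial, r=3, p=0.083333.
P(Y=10) = C(9,2) · p^3 · (1−p)^7
= 36 · 0.0005787 · 0.54385 = 0.01133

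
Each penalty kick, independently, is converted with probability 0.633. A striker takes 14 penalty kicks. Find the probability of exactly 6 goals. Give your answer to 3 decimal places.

X ~ Binomial(n=14, p=0.633).
P(X=6) = C(14,6) · p^6 · (1−p)^8
= 3003 · 0.064331 · 0.0003291 = 0.06358

0.064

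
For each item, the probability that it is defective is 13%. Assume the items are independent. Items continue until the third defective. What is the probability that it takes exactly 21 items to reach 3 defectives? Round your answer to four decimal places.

0.0340

Y = trial on which the third success occurs; negative binomial, r=3, p=0.13.
P(Y=21) = C(20,2) · p^3 · (1−p)^18
= 190 · 0.002197 · 0.081535 = 0.034035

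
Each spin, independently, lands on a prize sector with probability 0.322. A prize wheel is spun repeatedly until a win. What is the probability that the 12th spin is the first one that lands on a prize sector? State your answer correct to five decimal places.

0.00448

Geometric (trials to first success), p = 0.322.
P(Y = 12) = (1−p)^11 · p = 0.013916 · 0.322 = 0.0044811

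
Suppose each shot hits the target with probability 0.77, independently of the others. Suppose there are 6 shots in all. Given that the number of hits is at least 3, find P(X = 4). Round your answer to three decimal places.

0.287

X ~ Binomial(6, 0.77). Want P(X=4 | X≥3) = P(X=4) / P(X≥3).
P(X=4) = C(6,4)·0.77^4·0.23^2 = 0.27894
P(X≥3) = 1 − 0.00015 − 0.00297 − 0.02489 = 0.97199
Ratio = 0.27894 / 0.97199 = 0.28698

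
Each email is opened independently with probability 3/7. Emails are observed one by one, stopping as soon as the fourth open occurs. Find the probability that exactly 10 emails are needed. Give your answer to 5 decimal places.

0.09866

Y = trial on which the fourth success occurs; negative binomial, r=4, p=0.428571.
P(Y=10) = C(9,3) · p^4 · (1−p)^6
= 84 · 0.033736 · 0.034815 = 0.0986606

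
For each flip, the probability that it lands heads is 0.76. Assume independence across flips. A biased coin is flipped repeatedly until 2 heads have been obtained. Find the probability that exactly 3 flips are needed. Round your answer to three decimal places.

Y = trial on which the second success occurs; negative binomial, r=2, p=0.76.
P(Y=3) = C(2,1) · p^2 · (1−p)^1
= 2 · 0.5776 · 0.24 = 0.27725

0.277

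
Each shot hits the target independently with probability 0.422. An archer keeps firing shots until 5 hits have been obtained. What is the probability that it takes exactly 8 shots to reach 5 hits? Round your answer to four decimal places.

Y = trial on which the fifth success occurs; negative binomial, r=5, p=0.422.
P(Y=8) = C(7,4) · p^5 · (1−p)^3
= 35 · 0.013383 · 0.1931 = 0.090451

0.0905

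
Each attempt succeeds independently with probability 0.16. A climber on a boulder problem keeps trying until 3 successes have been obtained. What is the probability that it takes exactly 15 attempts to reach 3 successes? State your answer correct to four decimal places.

0.0460

Y = trial on which the third success occurs; negative binomial, r=3, p=0.16.
P(Y=15) = C(14,2) · p^3 · (1−p)^12
= 91 · 0.004096 · 0.12341 = 0.045999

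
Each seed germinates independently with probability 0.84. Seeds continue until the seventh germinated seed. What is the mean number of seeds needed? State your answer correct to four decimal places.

8.3333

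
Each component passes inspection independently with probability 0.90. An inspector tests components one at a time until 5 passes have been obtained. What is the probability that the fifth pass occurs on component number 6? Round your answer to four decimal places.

Y = trial on which the fifth success occurs; negative binomial, r=5, p=0.90.
P(Y=6) = C(5,4) · p^5 · (1−p)^1
= 5 · 0.59049 · 0.1 = 0.295245

0.2952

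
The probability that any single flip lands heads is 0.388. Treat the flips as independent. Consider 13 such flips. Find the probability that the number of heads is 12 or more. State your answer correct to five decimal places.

0.00010

X ~ Binomial(13, 0.388); P(X ≥ 12) = Σ C(13,k) p^k (1−p)^(13−k) over k:
  k=12: C(13,12)·0.388^12·0.612^1 = 0.0000926
  k=13: C(13,13)·0.388^13·0.612^0 = 0.0000045
Total = 0.0000971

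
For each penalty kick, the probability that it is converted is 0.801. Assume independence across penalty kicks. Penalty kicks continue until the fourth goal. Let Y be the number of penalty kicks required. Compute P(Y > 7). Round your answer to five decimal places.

Needing more than 7 penalty kicks ⇔ fewer than 4 successes in the first 7. With X ~ Binomial(7, 0.801), P(Y > 7) = P(X ≤ 3).
  k=0: C(7,0)·0.801^0·0.199^7 = 0.0000124
  k=1: C(7,1)·0.801^1·0.199^6 = 0.0003482
  k=2: C(7,2)·0.801^2·0.199^5 = 0.0042048
  k=3: C(7,3)·0.801^3·0.199^4 = 0.0282084
P(X ≤ 3) = 0.0327738

0.03277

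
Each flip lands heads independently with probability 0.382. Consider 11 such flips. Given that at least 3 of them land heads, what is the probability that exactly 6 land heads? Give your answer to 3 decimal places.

0.151

X ~ Binomial(11, 0.382). Want P(X=6 | X≥3) = P(X=6) / P(X≥3).
P(X=6) = C(11,6)·0.382^6·0.618^5 = 0.12941
P(X≥3) = 1 − 0.00502 − 0.03415 − 0.10553 = 0.85530
Ratio = 0.12941 / 0.85530 = 0.15130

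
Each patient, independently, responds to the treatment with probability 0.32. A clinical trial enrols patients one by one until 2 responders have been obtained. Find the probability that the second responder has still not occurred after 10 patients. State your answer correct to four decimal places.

Needing more than 10 patients ⇔ fewer than 2 successes in the first 10. With X ~ Binomial(10, 0.32), P(Y > 10) = P(X ≤ 1).
  k=0: C(10,0)·0.32^0·0.68^10 = 0.021139
  k=1: C(10,1)·0.32^1·0.68^9 = 0.099479
P(X ≤ 1) = 0.120618

0.1206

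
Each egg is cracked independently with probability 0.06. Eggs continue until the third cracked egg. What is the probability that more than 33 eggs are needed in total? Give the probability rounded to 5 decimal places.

0.68235

Needing more than 33 eggs ⇔ fewer than 3 successes in the first 33. With X ~ Binomial(33, 0.06), P(Y > 33) = P(X ≤ 2).
  k=0: C(33,0)·0.06^0·0.94^33 = 0.1297834
  k=1: C(33,1)·0.06^1·0.94^32 = 0.2733736
  k=2: C(33,2)·0.06^2·0.94^31 = 0.2791900
P(X ≤ 2) = 0.6823470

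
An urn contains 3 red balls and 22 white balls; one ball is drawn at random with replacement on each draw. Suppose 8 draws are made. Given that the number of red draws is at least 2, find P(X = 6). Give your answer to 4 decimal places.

0.0003

X ~ Binomial(8, 0.12). Want P(X=6 | X≥2) = P(X=6) / P(X≥2).
P(X=6) = C(8,6)·0.12^6·0.88^2 = 0.000065
P(X≥2) = 1 − 0.359635 − 0.392329 = 0.248037
Ratio = 0.000065 / 0.248037 = 0.000261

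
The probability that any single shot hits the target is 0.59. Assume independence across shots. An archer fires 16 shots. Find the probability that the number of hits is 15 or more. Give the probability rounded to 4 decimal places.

0.0026

X ~ Binomial(16, 0.59); P(X ≥ 15) = Σ C(16,k) p^k (1−p)^(16−k) over k:
  k=15: C(16,15)·0.59^15·0.41^1 = 0.002397
  k=16: C(16,16)·0.59^16·0.41^0 = 0.000216
Total = 0.002613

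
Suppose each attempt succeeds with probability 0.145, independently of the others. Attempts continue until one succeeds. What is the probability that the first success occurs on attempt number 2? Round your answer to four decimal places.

0.1240

Geometric (trials to first success), p = 0.145.
P(Y = 2) = (1−p)^1 · p = 0.855 · 0.145 = 0.123975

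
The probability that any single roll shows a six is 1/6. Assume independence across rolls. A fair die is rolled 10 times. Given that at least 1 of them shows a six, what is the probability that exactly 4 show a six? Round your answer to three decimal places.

0.065

X ~ Binomial(10, 0.166667). Want P(X=4 | X≥1) = P(X=4) / P(X≥1).
P(X=4) = C(10,4)·0.166667^4·0.833333^6 = 0.05427
P(X≥1) = 1 − 0.16151 = 0.83849
Ratio = 0.05427 / 0.83849 = 0.06472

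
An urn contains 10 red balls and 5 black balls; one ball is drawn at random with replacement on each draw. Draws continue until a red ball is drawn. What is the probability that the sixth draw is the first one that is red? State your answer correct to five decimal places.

Geometric (trials to first success), p = 0.666667.
P(Y = 6) = (1−p)^5 · p = 0.0041152 · 0.666667 = 0.0027435

0.00274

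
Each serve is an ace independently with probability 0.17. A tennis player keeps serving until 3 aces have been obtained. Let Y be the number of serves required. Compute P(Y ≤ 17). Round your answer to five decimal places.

Finishing within 17 serves ⇔ at least 3 successes in the first 17. With X ~ Binomial(17, 0.17), P(Y ≤ 17) = 1 − P(X ≤ 2).
  k=0: C(17,0)·0.17^0·0.83^17 = 0.0421044
  k=1: C(17,1)·0.17^1·0.83^16 = 0.1466045
  k=2: C(17,2)·0.17^2·0.83^15 = 0.2402194
1 − 0.4289283 = 0.5710717

0.57107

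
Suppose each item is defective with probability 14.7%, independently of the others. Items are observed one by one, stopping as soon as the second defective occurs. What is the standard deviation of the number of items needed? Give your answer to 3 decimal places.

Y = total items until the second success; negative binomial with r=2, p=0.147.
SD(Y) = √[r(1−p)/p²] = √(78.94859) = 8.88530

8.885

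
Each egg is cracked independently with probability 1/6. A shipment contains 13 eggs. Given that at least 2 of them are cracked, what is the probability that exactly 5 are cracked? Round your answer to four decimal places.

0.0580

X ~ Binomial(13, 0.166667). Want P(X=5 | X≥2) = P(X=5) / P(X≥2).
P(X=5) = C(13,5)·0.166667^5·0.833333^8 = 0.038492
P(X≥2) = 1 − 0.093464 − 0.243006 = 0.663530
Ratio = 0.038492 / 0.663530 = 0.058011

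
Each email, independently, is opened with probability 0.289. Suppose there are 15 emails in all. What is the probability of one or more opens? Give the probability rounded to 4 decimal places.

0.9940

P(at least one) = 1 − P(none) = 1 − (1 − 0.289)^15
= 1 − 0.005999 = 0.994001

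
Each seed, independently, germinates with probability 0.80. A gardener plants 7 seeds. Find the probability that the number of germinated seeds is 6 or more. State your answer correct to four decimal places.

X ~ Binomial(7, 0.80); P(X ≥ 6) = Σ C(7,k) p^k (1−p)^(7−k) over k:
  k=6: C(7,6)·0.80^6·0.20^1 = 0.367002
  k=7: C(7,7)·0.80^7·0.20^0 = 0.209715
Total = 0.576717

0.5767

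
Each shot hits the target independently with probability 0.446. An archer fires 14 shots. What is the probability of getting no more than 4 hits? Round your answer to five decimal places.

X ~ Binomial(14, 0.446); P(X ≤ 4) = Σ C(14,k) p^k (1−p)^(14−k) over k:
  k=0: C(14,0)·0.446^0·0.554^14 = 0.0002565
  k=1: C(14,1)·0.446^1·0.554^13 = 0.0028913
  k=2: C(14,2)·0.446^2·0.554^12 = 0.0151296
  k=3: C(14,3)·0.446^3·0.554^11 = 0.0487207
  k=4: C(14,4)·0.446^4·0.554^10 = 0.1078627
Total = 0.1748608

0.17486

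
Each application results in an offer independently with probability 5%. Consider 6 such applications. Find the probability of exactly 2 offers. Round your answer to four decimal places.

0.0305

X ~ Binomial(n=6, p=0.05).
P(X=2) = C(6,2) · p^2 · (1−p)^4
= 15 · 0.0025 · 0.81451 = 0.030544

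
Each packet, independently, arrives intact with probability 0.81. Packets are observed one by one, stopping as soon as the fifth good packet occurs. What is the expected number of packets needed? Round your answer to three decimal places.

Y = total packets until the fifth success; negative binomial with r=5, p=0.81.
E[Y] = r / p = 5 / 0.81 = 6.17284

6.173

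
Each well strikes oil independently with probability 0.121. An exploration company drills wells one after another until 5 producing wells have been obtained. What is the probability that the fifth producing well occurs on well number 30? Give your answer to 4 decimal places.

Y = trial on which the fifth success occurs; negative binomial, r=5, p=0.121.
P(Y=30) = C(29,4) · p^5 · (1−p)^25
= 23751 · 2.5937e-05 · 0.039785 = 0.024509

0.0245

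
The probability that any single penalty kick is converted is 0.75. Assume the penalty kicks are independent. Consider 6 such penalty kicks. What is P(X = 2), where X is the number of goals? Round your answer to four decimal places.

0.0330

X ~ Binomial(n=6, p=0.75).
P(X=2) = C(6,2) · p^2 · (1−p)^4
= 15 · 0.5625 · 0.0039062 = 0.032959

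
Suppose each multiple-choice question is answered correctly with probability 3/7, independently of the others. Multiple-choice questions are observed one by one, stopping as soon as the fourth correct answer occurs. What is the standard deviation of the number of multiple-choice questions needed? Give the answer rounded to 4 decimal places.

3.5277

Y = total multiple-choice questions until the fourth success; negative binomial with r=4, p=0.428571.
SD(Y) = √[r(1−p)/p²] = √(12.444444) = 3.527668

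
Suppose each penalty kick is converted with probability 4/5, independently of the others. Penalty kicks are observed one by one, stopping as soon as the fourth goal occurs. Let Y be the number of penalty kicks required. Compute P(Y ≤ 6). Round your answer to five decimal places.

Finishing within 6 penalty kicks ⇔ at least 4 successes in the first 6. With X ~ Binomial(6, 0.80), P(Y ≤ 6) = 1 − P(X ≤ 3).
  k=0: C(6,0)·0.80^0·0.20^6 = 0.0000640
  k=1: C(6,1)·0.80^1·0.20^5 = 0.0015360
  k=2: C(6,2)·0.80^2·0.20^4 = 0.0153600
  k=3: C(6,3)·0.80^3·0.20^3 = 0.0819200
1 − 0.0988800 = 0.9011200

0.90112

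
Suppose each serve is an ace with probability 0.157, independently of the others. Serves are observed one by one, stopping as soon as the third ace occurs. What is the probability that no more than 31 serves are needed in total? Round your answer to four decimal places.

0.8850

Finishing within 31 serves ⇔ at least 3 successes in the first 31. With X ~ Binomial(31, 0.157), P(Y ≤ 31) = 1 − P(X ≤ 2).
  k=0: C(31,0)·0.157^0·0.843^31 = 0.005019
  k=1: C(31,1)·0.157^1·0.843^30 = 0.028979
  k=2: C(31,2)·0.157^2·0.843^29 = 0.080957
1 − 0.114955 = 0.885045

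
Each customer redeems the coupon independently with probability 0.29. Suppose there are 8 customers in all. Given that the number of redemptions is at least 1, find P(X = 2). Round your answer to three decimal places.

0.322

X ~ Binomial(8, 0.29). Want P(X=2 | X≥1) = P(X=2) / P(X≥1).
P(X=2) = C(8,2)·0.29^2·0.71^6 = 0.30165
P(X≥1) = 1 − 0.06458 = 0.93542
Ratio = 0.30165 / 0.93542 = 0.32247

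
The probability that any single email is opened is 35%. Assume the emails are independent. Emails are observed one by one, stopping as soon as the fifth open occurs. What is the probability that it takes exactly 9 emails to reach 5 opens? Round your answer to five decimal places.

Y = trial on which the fifth success occurs; negative binomial, r=5, p=0.35.
P(Y=9) = C(8,4) · p^5 · (1−p)^4
= 70 · 0.0052522 · 0.17851 = 0.0656284

0.06563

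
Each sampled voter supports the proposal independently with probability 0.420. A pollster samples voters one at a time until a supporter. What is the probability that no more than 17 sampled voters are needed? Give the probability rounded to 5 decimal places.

Y = number of sampled voters to the first success; geometric, p = 0.42.
P(Y ≤ 17) = 1 − (1−p)^17 = 1 − 0.0000951 = 0.9999049

0.99990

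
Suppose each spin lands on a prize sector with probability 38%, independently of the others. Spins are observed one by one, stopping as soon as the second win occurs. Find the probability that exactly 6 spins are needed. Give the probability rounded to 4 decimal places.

0.1067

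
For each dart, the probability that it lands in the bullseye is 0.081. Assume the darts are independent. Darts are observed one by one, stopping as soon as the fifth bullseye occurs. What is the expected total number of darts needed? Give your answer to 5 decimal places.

Y = total darts until the fifth success; negative binomial with r=5, p=0.081.
E[Y] = r / p = 5 / 0.081 = 61.7283951

61.72840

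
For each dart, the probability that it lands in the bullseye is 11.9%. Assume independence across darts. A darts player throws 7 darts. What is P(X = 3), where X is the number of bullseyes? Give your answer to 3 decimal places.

X ~ Binomial(n=7, p=0.119).
P(X=3) = C(7,3) · p^3 · (1−p)^4
= 35 · 0.0016852 · 0.60243 = 0.03553

0.036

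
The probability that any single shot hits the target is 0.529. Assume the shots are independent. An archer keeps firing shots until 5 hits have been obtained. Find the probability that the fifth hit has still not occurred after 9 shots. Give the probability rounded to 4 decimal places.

Needing more than 9 shots ⇔ fewer than 5 successes in the first 9. With X ~ Binomial(9, 0.529), P(Y > 9) = P(X ≤ 4).
  k=0: C(9,0)·0.529^0·0.471^9 = 0.001141
  k=1: C(9,1)·0.529^1·0.471^8 = 0.011531
  k=2: C(9,2)·0.529^2·0.471^7 = 0.051804
  k=3: C(9,3)·0.529^3·0.471^6 = 0.135760
  k=4: C(9,4)·0.529^4·0.471^5 = 0.228717
P(X ≤ 4) = 0.428952

0.4290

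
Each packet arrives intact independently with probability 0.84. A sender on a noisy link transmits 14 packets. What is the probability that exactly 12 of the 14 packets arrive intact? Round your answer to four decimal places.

0.2875

X ~ Binomial(n=14, p=0.84).
P(X=12) = C(14,12) · p^12 · (1−p)^2
= 91 · 0.12341 · 0.0256 = 0.287497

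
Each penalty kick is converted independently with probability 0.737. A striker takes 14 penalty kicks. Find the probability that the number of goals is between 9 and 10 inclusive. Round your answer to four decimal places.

0.3880

X ~ Binomial(14, 0.737); P(9 ≤ X ≤ 10) = Σ C(14,k) p^k (1−p)^(14−k) over k:
  k=9: C(14,9)·0.737^9·0.263^5 = 0.161603
  k=10: C(14,10)·0.737^10·0.263^4 = 0.226429
Total = 0.388032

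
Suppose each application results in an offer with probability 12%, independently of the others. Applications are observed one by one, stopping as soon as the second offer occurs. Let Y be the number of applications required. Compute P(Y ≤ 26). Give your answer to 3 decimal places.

0.836

Finishing within 26 applications ⇔ at least 2 successes in the first 26. With X ~ Binomial(26, 0.12), P(Y ≤ 26) = 1 − P(X ≤ 1).
  k=0: C(26,0)·0.12^0·0.88^26 = 0.03602
  k=1: C(26,1)·0.12^1·0.88^25 = 0.12771
1 − 0.16373 = 0.83627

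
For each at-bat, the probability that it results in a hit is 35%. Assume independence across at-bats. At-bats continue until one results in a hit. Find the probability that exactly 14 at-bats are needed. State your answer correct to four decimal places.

Geometric (trials to first success), p = 0.35.
P(Y = 14) = (1−p)^13 · p = 0.0036972 · 0.35 = 0.001294

0.0013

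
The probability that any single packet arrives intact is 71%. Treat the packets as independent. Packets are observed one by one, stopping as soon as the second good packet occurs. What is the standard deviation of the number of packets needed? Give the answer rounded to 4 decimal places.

1.0726

Y = total packets until the second success; negative binomial with r=2, p=0.71.
SD(Y) = √[r(1−p)/p²] = √(1.150565) = 1.072644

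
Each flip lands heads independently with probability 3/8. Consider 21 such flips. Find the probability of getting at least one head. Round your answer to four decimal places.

P(at least one) = 1 − P(none) = 1 − (1 − 0.375)^21
= 1 − 0.000052 = 0.999948

0.9999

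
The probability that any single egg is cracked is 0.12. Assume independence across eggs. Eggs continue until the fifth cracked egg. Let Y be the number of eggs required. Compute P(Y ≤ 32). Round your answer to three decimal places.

Finishing within 32 eggs ⇔ at least 5 successes in the first 32. With X ~ Binomial(32, 0.12), P(Y ≤ 32) = 1 − P(X ≤ 4).
  k=0: C(32,0)·0.12^0·0.88^32 = 0.01673
  k=1: C(32,1)·0.12^1·0.88^31 = 0.07300
  k=2: C(32,2)·0.12^2·0.88^30 = 0.15429
  k=3: C(32,3)·0.12^3·0.88^29 = 0.21039
  k=4: C(32,4)·0.12^4·0.88^28 = 0.20800
1 − 0.66240 = 0.33760

0.338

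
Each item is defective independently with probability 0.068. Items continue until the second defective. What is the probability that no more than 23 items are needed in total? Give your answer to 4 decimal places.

Finishing within 23 items ⇔ at least 2 successes in the first 23. With X ~ Binomial(23, 0.068), P(Y ≤ 23) = 1 − P(X ≤ 1).
  k=0: C(23,0)·0.068^0·0.932^23 = 0.197955
  k=1: C(23,1)·0.068^1·0.932^22 = 0.332190
1 − 0.530145 = 0.469855

0.4699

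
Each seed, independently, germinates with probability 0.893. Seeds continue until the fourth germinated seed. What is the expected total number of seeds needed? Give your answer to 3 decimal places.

4.479

Y = total seeds until the fourth success; negative binomial with r=4, p=0.893.
E[Y] = r / p = 4 / 0.893 = 4.47928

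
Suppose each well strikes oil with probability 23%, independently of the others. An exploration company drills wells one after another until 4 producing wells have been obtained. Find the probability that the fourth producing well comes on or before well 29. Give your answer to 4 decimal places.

0.9268

Finishing within 29 wells ⇔ at least 4 successes in the first 29. With X ~ Binomial(29, 0.23), P(Y ≤ 29) = 1 − P(X ≤ 3).
  k=0: C(29,0)·0.23^0·0.77^29 = 0.000511
  k=1: C(29,1)·0.23^1·0.77^28 = 0.004425
  k=2: C(29,2)·0.23^2·0.77^27 = 0.018503
  k=3: C(29,3)·0.23^3·0.77^26 = 0.049741
1 − 0.073178 = 0.926822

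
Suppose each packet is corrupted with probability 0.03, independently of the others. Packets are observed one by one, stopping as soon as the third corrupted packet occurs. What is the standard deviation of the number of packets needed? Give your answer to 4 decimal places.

56.8624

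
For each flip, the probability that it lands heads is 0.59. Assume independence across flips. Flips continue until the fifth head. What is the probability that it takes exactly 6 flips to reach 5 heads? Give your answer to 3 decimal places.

Y = trial on which the fifth success occurs; negative binomial, r=5, p=0.59.
P(Y=6) = C(5,4) · p^5 · (1−p)^1
= 5 · 0.071492 · 0.41 = 0.14656

0.147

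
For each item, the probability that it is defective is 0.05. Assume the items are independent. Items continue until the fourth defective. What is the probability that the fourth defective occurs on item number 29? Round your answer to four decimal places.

0.0057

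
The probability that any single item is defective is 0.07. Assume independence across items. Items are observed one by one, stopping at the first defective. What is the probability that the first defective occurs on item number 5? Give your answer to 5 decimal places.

0.05236

Geometric (trials to first success), p = 0.07.
P(Y = 5) = (1−p)^4 · p = 0.74805 · 0.07 = 0.0523636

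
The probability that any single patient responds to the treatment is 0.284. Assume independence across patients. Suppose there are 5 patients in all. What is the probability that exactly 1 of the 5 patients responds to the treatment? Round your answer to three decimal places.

X ~ Binomial(n=5, p=0.284).
P(X=1) = C(5,1) · p^1 · (1−p)^4
= 5 · 0.284 · 0.26282 = 0.37320

0.373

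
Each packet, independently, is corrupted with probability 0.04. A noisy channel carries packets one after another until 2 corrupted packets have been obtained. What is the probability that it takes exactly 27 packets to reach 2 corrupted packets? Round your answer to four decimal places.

Y = trial on which the second success occurs; negative binomial, r=2, p=0.04.
P(Y=27) = C(26,1) · p^2 · (1−p)^25
= 26 · 0.0016 · 0.3604 = 0.014993

0.0150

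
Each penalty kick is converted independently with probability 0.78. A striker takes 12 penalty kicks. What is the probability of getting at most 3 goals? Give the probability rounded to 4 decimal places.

X ~ Binomial(12, 0.78); P(X ≤ 3) = Σ C(12,k) p^k (1−p)^(12−k) over k:
  k=0: C(12,0)·0.78^0·0.22^12 = 0.000000
  k=1: C(12,1)·0.78^1·0.22^11 = 0.000001
  k=2: C(12,2)·0.78^2·0.22^10 = 0.000011
  k=3: C(12,3)·0.78^3·0.22^9 = 0.000126
Total = 0.000137

0.0001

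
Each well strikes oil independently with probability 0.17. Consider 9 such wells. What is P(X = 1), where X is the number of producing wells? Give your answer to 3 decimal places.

X ~ Binomial(n=9, p=0.17).
P(X=1) = C(9,1) · p^1 · (1−p)^8
= 9 · 0.17 · 0.22523 = 0.34460

0.345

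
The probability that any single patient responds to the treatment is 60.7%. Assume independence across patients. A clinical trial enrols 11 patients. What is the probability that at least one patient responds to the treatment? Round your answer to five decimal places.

P(at least one) = 1 − P(none) = 1 − (1 − 0.607)^11
= 1 − 0.0000345 = 0.9999655

0.99997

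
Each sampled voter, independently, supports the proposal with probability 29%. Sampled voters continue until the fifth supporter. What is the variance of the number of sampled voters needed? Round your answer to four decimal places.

Y = total sampled voters until the fifth success; negative binomial with r=5, p=0.29.
Var(Y) = r(1−p)/p² = 5·0.71 / 0.29² = 42.211653

42.2117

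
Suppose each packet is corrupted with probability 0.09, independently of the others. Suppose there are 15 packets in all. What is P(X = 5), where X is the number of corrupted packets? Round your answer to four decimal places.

X ~ Binomial(n=15, p=0.09).
P(X=5) = C(15,5) · p^5 · (1−p)^10
= 3003 · 5.9049e-06 · 0.38942 = 0.006905

0.0069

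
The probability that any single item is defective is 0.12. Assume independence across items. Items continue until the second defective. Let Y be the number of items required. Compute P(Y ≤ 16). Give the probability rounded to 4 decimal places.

0.5885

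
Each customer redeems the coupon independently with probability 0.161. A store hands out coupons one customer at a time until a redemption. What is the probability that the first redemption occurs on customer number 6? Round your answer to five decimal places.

0.06693

Geometric (trials to first success), p = 0.161.
P(Y = 6) = (1−p)^5 · p = 0.41573 · 0.161 = 0.0669323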